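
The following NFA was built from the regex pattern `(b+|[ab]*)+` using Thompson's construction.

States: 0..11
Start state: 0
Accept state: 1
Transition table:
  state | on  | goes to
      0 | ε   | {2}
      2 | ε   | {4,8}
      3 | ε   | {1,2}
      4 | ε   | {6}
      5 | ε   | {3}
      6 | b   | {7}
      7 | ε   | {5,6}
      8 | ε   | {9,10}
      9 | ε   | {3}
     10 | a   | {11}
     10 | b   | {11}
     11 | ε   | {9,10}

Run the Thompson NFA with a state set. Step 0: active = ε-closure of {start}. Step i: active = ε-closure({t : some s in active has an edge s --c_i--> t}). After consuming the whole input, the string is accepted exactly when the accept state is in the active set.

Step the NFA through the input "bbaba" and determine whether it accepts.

start: ε-closure({0}) = {0,1,2,3,4,6,8,9,10}
'b' @ 1: {1,2,3,4,5,6,7,8,9,10,11}  [accepting]
'b' @ 2: {1,2,3,4,5,6,7,8,9,10,11}  [accepting]
'a' @ 3: {1,2,3,4,6,8,9,10,11}  [accepting]
'b' @ 4: {1,2,3,4,5,6,7,8,9,10,11}  [accepting]
'a' @ 5: {1,2,3,4,6,8,9,10,11}  [accepting]
after full input: {1,2,3,4,6,8,9,10,11}  (accept=1 in)

Answer: ACCEPT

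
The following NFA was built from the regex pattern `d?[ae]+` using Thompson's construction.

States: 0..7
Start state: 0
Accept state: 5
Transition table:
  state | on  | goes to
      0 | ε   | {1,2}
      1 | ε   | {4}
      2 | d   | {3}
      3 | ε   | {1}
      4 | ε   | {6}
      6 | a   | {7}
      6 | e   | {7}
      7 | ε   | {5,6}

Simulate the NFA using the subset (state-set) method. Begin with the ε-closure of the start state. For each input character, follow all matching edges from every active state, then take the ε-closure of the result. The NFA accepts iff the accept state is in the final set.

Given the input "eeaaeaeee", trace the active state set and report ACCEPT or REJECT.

S₀ = ε-closure({0}) = {0,1,2,4,6}
'e' @ 1: {5,6,7}  ✓accept
'e' @ 2: {5,6,7}  ✓accept
'a' @ 3: {5,6,7}  ✓accept
'a' @ 4: {5,6,7}  ✓accept
'e' @ 5: {5,6,7}  ✓accept
'a' @ 6: {5,6,7}  ✓accept
'e' @ 7: {5,6,7}  ✓accept
'e' @ 8: {5,6,7}  ✓accept
'e' @ 9: {5,6,7}  ✓accept
end set {5,6,7} — state 5 in

Answer: ACCEPT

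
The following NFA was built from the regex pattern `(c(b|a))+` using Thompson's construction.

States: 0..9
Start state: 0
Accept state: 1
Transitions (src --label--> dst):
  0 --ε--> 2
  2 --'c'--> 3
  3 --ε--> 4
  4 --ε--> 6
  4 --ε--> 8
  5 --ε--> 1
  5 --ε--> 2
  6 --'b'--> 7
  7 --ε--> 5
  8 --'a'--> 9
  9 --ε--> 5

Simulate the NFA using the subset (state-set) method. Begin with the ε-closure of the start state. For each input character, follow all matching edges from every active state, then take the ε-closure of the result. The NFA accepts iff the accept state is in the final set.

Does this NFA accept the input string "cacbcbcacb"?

Answer: ACCEPT

Derivation:
S₀ = ε-closure({0}) = {0,2}
'c' @ 1: {3,4,6,8}
'a' @ 2: {1,2,5,9}  [accepting]
'c' @ 3: {3,4,6,8}
'b' @ 4: {1,2,5,7}  [accepting]
'c' @ 5: {3,4,6,8}
'b' @ 6: {1,2,5,7}  [accepting]
'c' @ 7: {3,4,6,8}
'a' @ 8: {1,2,5,9}  [accepting]
'c' @ 9: {3,4,6,8}
'b' @ 10: {1,2,5,7}  [accepting]
after full input: {1,2,5,7}  (accept=1 in)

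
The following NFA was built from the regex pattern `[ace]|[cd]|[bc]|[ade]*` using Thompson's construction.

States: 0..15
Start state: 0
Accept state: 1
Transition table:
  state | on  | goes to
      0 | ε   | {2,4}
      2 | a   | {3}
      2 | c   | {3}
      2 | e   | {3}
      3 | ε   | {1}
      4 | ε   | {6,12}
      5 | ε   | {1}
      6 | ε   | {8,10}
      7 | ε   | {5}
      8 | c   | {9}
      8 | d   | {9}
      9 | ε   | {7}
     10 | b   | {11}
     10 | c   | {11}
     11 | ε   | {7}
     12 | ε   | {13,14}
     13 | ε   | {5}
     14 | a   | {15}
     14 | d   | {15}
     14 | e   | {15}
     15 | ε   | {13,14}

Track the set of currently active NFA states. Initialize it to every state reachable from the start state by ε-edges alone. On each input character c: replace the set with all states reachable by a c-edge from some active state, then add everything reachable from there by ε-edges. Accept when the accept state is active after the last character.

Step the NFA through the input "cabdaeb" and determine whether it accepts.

S₀ = ε-closure({0}) = {0,1,2,4,5,6,8,10,12,13,14}
'c' @ 1: {1,3,5,7,9,11}  [accepting]
'a' @ 2: {}  — dead — no transitions
rest 'bdaeb' ignored (set empty)
end set {} — state 1 not in

Answer: REJECT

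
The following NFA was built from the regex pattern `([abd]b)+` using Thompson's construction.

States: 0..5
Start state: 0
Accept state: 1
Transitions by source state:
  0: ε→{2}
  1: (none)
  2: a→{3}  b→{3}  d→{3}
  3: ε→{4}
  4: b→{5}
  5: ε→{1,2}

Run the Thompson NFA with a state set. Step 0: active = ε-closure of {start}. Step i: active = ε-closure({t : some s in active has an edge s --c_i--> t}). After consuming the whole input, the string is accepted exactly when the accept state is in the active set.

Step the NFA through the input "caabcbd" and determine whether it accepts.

S₀ = ε-closure({0}) = {0,2}
'c' @ 1: {}  — dead — no transitions
rest 'aabcbd' ignored (set empty)
end set {} — state 1 not in

Answer: REJECT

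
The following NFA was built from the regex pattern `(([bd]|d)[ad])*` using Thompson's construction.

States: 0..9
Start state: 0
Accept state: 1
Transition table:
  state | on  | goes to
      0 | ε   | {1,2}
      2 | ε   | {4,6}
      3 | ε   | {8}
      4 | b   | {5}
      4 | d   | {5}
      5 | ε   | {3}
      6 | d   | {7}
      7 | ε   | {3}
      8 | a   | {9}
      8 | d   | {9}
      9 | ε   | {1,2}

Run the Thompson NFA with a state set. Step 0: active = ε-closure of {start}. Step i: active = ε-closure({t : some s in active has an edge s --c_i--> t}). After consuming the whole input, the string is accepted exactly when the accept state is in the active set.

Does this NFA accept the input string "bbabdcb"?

initial (ε-close {0}): {0,1,2,4,6}
'b' @ 1: {3,5,8}
'b' @ 2: {}  — state set empty
rest 'abdcb' ignored (set empty)
final: {}; accept 1 not in set

Answer: REJECT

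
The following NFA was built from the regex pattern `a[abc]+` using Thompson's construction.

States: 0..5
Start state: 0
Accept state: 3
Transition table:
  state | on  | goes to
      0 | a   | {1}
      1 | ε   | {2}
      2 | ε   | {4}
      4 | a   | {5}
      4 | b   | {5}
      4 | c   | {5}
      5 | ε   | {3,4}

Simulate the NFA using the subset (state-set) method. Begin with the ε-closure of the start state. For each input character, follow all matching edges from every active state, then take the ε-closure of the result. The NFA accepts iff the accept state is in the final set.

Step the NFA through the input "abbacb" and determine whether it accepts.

initial (ε-close {0}): {0}
'a' @ 1: {1,2,4}
'b' @ 2: {3,4,5}  ✓accept
'b' @ 3: {3,4,5}  ✓accept
'a' @ 4: {3,4,5}  ✓accept
'c' @ 5: {3,4,5}  ✓accept
'b' @ 6: {3,4,5}  ✓accept
after full input: {3,4,5}  (accept=3 in)

Answer: ACCEPT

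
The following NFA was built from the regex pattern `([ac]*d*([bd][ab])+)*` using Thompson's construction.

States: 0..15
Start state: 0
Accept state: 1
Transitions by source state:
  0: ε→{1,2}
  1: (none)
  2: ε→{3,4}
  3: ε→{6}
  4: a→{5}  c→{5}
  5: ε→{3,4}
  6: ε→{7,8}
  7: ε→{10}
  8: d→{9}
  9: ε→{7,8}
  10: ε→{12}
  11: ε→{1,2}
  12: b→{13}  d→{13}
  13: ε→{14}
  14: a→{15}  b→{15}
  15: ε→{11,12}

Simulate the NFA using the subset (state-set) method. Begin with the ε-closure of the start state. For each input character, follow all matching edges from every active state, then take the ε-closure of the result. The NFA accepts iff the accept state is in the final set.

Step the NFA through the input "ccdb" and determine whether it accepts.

Answer: ACCEPT

Steps:
S₀ = ε-closure({0}) = {0,1,2,3,4,6,7,8,10,12}
'c' @ 1: {3,4,5,6,7,8,10,12}
'c' @ 2: {3,4,5,6,7,8,10,12}
'd' @ 3: {7,8,9,10,12,13,14}
'b' @ 4: {1,2,3,4,6,7,8,10,11,12,13,14,15}  (accept∈set)
end set {1,2,3,4,6,7,8,10,11,12,13,14,15} — state 1 in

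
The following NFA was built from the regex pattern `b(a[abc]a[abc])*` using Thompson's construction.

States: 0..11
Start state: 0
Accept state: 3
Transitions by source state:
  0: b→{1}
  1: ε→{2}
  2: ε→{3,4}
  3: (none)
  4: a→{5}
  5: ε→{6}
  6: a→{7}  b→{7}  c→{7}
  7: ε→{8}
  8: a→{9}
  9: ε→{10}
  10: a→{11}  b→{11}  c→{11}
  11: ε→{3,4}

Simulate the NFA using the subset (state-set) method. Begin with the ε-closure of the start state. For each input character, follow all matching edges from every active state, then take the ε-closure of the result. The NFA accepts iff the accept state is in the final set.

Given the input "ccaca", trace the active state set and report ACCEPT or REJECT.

initial (ε-close {0}): {0}
'c' @ 1: {}  — dead — no transitions
rest 'caca' ignored (set empty)
after full input: {}  (accept=3 not in)

Answer: REJECT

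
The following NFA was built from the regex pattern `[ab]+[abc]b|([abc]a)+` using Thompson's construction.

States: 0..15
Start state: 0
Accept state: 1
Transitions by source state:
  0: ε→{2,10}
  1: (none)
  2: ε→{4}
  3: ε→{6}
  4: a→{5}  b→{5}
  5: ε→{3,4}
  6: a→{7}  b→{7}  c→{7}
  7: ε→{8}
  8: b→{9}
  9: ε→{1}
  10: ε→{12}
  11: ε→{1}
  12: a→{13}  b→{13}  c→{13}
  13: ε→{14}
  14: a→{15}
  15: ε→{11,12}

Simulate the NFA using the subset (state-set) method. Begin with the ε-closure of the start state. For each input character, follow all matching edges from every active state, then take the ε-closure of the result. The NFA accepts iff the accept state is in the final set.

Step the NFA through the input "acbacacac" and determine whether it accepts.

Answer: REJECT

Derivation:
S₀ = ε-closure({0}) = {0,2,4,10,12}
'a' @ 1: {3,4,5,6,13,14}
'c' @ 2: {7,8}
'b' @ 3: {1,9}  ✓accept
'a' @ 4: {}  — dead — no transitions
rest 'cacac' ignored (set empty)
after full input: {}  (accept=1 not in)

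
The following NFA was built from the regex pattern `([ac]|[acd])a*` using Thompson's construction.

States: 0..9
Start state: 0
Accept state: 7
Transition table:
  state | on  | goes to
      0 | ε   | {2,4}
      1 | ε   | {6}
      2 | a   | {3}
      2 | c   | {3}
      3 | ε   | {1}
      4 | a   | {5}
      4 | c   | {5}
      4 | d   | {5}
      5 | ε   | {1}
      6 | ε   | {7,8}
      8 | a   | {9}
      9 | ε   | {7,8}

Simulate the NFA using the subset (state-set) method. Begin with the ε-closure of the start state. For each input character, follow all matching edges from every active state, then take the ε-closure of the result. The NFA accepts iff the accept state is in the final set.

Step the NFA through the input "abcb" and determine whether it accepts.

Answer: REJECT

Derivation:
initial (ε-close {0}): {0,2,4}
'a' @ 1: {1,3,5,6,7,8}  ✓accept
'b' @ 2: {}  — no active states
rest 'cb' ignored (set empty)
final: {}; accept 7 not in set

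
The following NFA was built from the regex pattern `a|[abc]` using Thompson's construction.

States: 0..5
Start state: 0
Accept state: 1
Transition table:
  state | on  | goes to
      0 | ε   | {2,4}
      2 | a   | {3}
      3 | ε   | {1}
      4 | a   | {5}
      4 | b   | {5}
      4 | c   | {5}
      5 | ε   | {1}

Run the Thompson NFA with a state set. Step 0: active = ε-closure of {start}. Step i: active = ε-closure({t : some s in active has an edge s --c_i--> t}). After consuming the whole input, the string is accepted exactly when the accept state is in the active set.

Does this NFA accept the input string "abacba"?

start: ε-closure({0}) = {0,2,4}
'a' @ 1: {1,3,5}  ✓accept
'b' @ 2: {}  — no active states
rest 'acba' ignored (set empty)
end set {} — state 1 not in

Answer: REJECT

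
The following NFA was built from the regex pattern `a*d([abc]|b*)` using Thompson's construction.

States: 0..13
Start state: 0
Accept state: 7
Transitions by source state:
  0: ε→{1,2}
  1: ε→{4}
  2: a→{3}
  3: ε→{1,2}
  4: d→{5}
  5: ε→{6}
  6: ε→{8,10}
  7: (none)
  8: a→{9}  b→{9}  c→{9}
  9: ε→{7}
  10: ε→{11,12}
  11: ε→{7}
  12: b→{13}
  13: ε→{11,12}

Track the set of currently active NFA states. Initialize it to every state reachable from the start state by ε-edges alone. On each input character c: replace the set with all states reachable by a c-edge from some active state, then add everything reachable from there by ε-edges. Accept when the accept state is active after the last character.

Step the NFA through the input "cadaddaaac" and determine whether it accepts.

Answer: REJECT

Trace:
S₀ = ε-closure({0}) = {0,1,2,4}
'c' @ 1: {}  — no active states
rest 'adaddaaac' ignored (set empty)
after full input: {}  (accept=7 not in)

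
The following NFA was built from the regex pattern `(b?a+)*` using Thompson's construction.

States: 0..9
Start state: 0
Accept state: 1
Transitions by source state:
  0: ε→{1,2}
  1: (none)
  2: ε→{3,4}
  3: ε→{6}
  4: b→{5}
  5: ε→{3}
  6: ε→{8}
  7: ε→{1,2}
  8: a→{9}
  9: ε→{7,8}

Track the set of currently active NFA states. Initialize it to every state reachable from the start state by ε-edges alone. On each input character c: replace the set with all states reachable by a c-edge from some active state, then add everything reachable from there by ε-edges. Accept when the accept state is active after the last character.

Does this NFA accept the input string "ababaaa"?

start: ε-closure({0}) = {0,1,2,3,4,6,8}
'a' @ 1: {1,2,3,4,6,7,8,9}  ✓accept
'b' @ 2: {3,5,6,8}
'a' @ 3: {1,2,3,4,6,7,8,9}  ✓accept
'b' @ 4: {3,5,6,8}
'a' @ 5: {1,2,3,4,6,7,8,9}  ✓accept
'a' @ 6: {1,2,3,4,6,7,8,9}  ✓accept
'a' @ 7: {1,2,3,4,6,7,8,9}  ✓accept
final: {1,2,3,4,6,7,8,9}; accept 1 in set

Answer: ACCEPT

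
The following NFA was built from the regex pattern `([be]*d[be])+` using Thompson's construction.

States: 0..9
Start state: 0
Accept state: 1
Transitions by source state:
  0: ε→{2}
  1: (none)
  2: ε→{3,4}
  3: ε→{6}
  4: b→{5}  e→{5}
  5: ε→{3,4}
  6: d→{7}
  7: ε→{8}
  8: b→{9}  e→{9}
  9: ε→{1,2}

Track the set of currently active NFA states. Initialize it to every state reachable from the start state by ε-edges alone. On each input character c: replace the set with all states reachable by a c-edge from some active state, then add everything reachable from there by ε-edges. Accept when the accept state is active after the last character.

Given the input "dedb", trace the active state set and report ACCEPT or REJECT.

Answer: ACCEPT

Derivation:
start: ε-closure({0}) = {0,2,3,4,6}
'd' @ 1: {7,8}
'e' @ 2: {1,2,3,4,6,9}  ✓accept
'd' @ 3: {7,8}
'b' @ 4: {1,2,3,4,6,9}  ✓accept
after full input: {1,2,3,4,6,9}  (accept=1 in)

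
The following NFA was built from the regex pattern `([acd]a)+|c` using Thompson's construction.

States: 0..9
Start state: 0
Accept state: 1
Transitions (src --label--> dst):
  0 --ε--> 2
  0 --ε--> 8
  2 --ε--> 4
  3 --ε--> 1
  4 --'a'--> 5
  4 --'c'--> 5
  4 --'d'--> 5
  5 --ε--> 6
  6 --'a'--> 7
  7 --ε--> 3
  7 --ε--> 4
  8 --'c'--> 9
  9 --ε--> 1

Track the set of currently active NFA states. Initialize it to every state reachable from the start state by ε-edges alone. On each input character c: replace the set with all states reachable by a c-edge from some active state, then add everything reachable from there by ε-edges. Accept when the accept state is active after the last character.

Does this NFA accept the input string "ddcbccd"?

start: ε-closure({0}) = {0,2,4,8}
'd' @ 1: {5,6}
'd' @ 2: {}  — state set empty
rest 'cbccd' ignored (set empty)
end set {} — state 1 not in

Answer: REJECT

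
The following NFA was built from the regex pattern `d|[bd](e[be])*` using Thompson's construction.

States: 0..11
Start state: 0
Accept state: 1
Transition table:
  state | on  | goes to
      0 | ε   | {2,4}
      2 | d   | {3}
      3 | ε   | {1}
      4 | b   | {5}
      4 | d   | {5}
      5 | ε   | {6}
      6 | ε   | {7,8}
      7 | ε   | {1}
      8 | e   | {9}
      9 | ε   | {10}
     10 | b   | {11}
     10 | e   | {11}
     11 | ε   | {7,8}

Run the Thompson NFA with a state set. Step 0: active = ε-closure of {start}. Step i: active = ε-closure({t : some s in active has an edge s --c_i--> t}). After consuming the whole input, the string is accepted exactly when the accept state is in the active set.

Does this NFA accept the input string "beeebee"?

Answer: ACCEPT

Steps:
start: ε-closure({0}) = {0,2,4}
'b' @ 1: {1,5,6,7,8}  (accept∈set)
'e' @ 2: {9,10}
'e' @ 3: {1,7,8,11}  (accept∈set)
'e' @ 4: {9,10}
'b' @ 5: {1,7,8,11}  (accept∈set)
'e' @ 6: {9,10}
'e' @ 7: {1,7,8,11}  (accept∈set)
after full input: {1,7,8,11}  (accept=1 in)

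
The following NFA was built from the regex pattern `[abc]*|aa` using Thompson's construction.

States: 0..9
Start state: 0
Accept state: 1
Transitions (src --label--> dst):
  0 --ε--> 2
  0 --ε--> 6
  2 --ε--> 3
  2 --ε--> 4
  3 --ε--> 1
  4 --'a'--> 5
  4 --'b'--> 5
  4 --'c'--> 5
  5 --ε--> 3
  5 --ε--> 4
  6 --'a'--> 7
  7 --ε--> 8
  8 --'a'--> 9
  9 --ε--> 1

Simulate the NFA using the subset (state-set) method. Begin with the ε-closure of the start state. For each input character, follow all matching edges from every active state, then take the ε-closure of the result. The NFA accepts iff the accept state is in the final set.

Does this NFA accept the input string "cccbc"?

S₀ = ε-closure({0}) = {0,1,2,3,4,6}
'c' @ 1: {1,3,4,5}  ✓accept
'c' @ 2: {1,3,4,5}  ✓accept
'c' @ 3: {1,3,4,5}  ✓accept
'b' @ 4: {1,3,4,5}  ✓accept
'c' @ 5: {1,3,4,5}  ✓accept
end set {1,3,4,5} — state 1 in

Answer: ACCEPT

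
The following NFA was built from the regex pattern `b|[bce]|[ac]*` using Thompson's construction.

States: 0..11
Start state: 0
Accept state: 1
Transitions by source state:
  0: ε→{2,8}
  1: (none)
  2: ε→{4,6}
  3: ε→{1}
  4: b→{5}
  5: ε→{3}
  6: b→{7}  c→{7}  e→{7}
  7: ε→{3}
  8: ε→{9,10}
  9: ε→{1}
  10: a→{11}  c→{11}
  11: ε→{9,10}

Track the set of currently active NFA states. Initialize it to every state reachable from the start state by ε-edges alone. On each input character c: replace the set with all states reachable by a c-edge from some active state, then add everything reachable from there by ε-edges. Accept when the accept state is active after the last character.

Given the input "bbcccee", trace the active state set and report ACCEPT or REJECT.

S₀ = ε-closure({0}) = {0,1,2,4,6,8,9,10}
'b' @ 1: {1,3,5,7}  ✓accept
'b' @ 2: {}  — no active states
rest 'cccee' ignored (set empty)
final: {}; accept 1 not in set

Answer: REJECT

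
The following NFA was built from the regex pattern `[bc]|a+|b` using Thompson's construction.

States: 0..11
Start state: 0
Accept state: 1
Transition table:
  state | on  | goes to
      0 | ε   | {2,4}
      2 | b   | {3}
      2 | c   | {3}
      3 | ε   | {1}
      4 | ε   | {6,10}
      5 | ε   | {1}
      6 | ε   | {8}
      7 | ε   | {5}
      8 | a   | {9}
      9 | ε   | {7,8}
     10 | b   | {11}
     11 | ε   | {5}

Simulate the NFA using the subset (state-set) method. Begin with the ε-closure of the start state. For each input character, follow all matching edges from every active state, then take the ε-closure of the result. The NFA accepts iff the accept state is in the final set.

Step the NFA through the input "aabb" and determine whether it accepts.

Answer: REJECT

Steps:
start: ε-closure({0}) = {0,2,4,6,8,10}
'a' @ 1: {1,5,7,8,9}  [accepting]
'a' @ 2: {1,5,7,8,9}  [accepting]
'b' @ 3: {}  — state set empty
rest 'b' ignored (set empty)
end set {} — state 1 not in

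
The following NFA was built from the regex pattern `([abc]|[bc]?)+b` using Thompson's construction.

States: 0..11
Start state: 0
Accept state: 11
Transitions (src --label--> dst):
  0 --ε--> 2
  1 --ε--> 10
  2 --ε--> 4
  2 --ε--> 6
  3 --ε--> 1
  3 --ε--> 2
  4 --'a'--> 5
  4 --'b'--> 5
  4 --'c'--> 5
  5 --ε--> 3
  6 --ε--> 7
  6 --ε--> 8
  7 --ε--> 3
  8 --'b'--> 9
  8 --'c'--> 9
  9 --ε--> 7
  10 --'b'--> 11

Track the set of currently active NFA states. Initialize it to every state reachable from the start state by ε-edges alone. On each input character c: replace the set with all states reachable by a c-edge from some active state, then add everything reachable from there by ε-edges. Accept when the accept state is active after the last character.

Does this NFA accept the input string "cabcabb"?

initial (ε-close {0}): {0,1,2,3,4,6,7,8,10}
'c' @ 1: {1,2,3,4,5,6,7,8,9,10}
'a' @ 2: {1,2,3,4,5,6,7,8,10}
'b' @ 3: {1,2,3,4,5,6,7,8,9,10,11}  (accept∈set)
'c' @ 4: {1,2,3,4,5,6,7,8,9,10}
'a' @ 5: {1,2,3,4,5,6,7,8,10}
'b' @ 6: {1,2,3,4,5,6,7,8,9,10,11}  (accept∈set)
'b' @ 7: {1,2,3,4,5,6,7,8,9,10,11}  (accept∈set)
after full input: {1,2,3,4,5,6,7,8,9,10,11}  (accept=11 in)

Answer: ACCEPT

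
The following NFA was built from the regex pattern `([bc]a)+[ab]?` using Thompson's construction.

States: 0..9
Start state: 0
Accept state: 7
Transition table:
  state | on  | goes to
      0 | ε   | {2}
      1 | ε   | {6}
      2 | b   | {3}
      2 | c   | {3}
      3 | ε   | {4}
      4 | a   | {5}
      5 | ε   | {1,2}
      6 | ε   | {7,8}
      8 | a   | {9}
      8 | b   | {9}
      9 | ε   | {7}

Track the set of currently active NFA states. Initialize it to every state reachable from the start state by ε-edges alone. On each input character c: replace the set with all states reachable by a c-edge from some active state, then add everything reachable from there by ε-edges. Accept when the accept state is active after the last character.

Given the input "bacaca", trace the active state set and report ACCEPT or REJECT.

Answer: ACCEPT

Derivation:
S₀ = ε-closure({0}) = {0,2}
'b' @ 1: {3,4}
'a' @ 2: {1,2,5,6,7,8}  [accepting]
'c' @ 3: {3,4}
'a' @ 4: {1,2,5,6,7,8}  [accepting]
'c' @ 5: {3,4}
'a' @ 6: {1,2,5,6,7,8}  [accepting]
final: {1,2,5,6,7,8}; accept 7 in set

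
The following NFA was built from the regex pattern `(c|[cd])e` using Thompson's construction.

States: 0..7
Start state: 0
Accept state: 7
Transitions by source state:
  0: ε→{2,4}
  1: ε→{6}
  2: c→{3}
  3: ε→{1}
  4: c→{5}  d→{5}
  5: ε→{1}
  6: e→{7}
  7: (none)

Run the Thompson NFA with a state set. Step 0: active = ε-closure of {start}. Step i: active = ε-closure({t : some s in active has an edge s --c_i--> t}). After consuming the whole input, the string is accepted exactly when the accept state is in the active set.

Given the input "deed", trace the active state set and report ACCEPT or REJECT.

S₀ = ε-closure({0}) = {0,2,4}
'd' @ 1: {1,5,6}
'e' @ 2: {7}  [accepting]
'e' @ 3: {}  — state set empty
rest 'd' ignored (set empty)
final: {}; accept 7 not in set

Answer: REJECT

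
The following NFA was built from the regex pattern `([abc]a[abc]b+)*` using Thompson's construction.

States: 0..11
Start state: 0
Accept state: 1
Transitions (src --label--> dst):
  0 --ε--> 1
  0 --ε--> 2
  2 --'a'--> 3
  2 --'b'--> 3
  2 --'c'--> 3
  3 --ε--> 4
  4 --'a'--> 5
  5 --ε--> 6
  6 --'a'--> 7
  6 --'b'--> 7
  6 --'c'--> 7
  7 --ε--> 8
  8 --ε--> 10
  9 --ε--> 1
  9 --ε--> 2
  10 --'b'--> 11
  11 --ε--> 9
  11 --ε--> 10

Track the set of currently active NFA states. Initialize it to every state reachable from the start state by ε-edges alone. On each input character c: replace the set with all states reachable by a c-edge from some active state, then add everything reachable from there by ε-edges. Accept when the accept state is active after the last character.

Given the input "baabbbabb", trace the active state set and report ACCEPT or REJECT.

S₀ = ε-closure({0}) = {0,1,2}
'b' @ 1: {3,4}
'a' @ 2: {5,6}
'a' @ 3: {7,8,10}
'b' @ 4: {1,2,9,10,11}  [accepting]
'b' @ 5: {1,2,3,4,9,10,11}  [accepting]
'b' @ 6: {1,2,3,4,9,10,11}  [accepting]
'a' @ 7: {3,4,5,6}
'b' @ 8: {7,8,10}
'b' @ 9: {1,2,9,10,11}  [accepting]
end set {1,2,9,10,11} — state 1 in

Answer: ACCEPT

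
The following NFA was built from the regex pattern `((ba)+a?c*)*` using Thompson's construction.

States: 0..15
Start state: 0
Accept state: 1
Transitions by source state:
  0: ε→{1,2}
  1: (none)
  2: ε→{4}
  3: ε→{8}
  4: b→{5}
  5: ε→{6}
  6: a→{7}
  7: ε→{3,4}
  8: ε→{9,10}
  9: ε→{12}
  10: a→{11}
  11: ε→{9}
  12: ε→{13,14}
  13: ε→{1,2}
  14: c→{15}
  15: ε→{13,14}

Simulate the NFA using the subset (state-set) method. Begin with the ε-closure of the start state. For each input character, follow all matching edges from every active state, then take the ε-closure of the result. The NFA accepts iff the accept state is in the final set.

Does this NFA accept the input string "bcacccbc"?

Answer: REJECT

Trace:
start: ε-closure({0}) = {0,1,2,4}
'b' @ 1: {5,6}
'c' @ 2: {}  — no active states
rest 'acccbc' ignored (set empty)
after full input: {}  (accept=1 not in)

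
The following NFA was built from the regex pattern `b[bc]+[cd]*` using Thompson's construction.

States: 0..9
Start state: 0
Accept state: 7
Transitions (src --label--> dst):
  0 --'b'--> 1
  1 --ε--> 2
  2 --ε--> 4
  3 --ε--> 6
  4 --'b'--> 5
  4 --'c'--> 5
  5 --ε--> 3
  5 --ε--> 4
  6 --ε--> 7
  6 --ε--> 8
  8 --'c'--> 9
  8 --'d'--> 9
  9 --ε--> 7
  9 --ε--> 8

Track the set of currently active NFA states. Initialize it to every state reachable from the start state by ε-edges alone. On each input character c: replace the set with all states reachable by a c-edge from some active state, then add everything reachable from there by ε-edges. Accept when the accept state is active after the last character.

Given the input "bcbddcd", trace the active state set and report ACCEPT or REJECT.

S₀ = ε-closure({0}) = {0}
'b' @ 1: {1,2,4}
'c' @ 2: {3,4,5,6,7,8}  [accepting]
'b' @ 3: {3,4,5,6,7,8}  [accepting]
'd' @ 4: {7,8,9}  [accepting]
'd' @ 5: {7,8,9}  [accepting]
'c' @ 6: {7,8,9}  [accepting]
'd' @ 7: {7,8,9}  [accepting]
after full input: {7,8,9}  (accept=7 in)

Answer: ACCEPT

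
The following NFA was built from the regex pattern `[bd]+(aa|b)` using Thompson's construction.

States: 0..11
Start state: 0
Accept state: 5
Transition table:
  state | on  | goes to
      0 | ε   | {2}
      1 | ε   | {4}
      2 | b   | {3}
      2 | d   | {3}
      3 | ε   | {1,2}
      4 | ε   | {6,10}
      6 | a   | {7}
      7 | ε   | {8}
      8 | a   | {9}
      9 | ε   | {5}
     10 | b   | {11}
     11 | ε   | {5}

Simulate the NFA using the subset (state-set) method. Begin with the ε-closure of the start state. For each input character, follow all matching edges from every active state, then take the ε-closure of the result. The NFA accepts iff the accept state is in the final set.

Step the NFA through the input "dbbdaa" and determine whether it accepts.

initial (ε-close {0}): {0,2}
'd' @ 1: {1,2,3,4,6,10}
'b' @ 2: {1,2,3,4,5,6,10,11}  (accept∈set)
'b' @ 3: {1,2,3,4,5,6,10,11}  (accept∈set)
'd' @ 4: {1,2,3,4,6,10}
'a' @ 5: {7,8}
'a' @ 6: {5,9}  (accept∈set)
final: {5,9}; accept 5 in set

Answer: ACCEPT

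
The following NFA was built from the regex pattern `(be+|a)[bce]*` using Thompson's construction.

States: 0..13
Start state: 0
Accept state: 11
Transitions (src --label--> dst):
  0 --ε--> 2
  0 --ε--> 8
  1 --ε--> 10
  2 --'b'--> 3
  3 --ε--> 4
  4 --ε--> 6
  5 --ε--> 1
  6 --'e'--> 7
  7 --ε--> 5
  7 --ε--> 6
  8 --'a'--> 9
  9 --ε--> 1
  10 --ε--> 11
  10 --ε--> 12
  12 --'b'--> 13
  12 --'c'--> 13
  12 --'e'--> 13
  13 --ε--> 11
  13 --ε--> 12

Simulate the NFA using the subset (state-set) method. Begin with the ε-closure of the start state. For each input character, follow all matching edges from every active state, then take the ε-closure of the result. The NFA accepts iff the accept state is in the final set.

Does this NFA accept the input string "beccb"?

Answer: ACCEPT

Steps:
start: ε-closure({0}) = {0,2,8}
'b' @ 1: {3,4,6}
'e' @ 2: {1,5,6,7,10,11,12}  [accepting]
'c' @ 3: {11,12,13}  [accepting]
'c' @ 4: {11,12,13}  [accepting]
'b' @ 5: {11,12,13}  [accepting]
end set {11,12,13} — state 11 in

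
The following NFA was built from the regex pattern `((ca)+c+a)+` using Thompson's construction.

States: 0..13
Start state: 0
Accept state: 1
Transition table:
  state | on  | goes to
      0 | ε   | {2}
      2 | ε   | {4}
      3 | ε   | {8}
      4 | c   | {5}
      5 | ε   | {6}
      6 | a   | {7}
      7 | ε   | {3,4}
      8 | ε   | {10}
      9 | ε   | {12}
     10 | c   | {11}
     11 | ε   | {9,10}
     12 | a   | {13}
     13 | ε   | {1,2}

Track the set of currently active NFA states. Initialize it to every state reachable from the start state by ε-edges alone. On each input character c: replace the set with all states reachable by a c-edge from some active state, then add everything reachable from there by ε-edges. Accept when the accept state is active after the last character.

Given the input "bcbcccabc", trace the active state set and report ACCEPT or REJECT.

S₀ = ε-closure({0}) = {0,2,4}
'b' @ 1: {}  — state set empty
rest 'cbcccabc' ignored (set empty)
final: {}; accept 1 not in set

Answer: REJECT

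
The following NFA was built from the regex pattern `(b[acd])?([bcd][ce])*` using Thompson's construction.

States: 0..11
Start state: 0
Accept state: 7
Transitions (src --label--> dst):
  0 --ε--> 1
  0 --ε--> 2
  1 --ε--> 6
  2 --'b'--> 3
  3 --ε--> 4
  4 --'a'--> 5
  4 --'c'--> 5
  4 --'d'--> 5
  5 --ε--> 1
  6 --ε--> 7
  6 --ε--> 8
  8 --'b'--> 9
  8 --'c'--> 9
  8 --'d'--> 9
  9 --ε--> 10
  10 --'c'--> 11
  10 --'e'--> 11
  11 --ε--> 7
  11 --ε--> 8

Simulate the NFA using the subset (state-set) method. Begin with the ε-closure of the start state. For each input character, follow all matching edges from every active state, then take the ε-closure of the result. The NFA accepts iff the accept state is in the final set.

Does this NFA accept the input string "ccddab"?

Answer: REJECT

Trace:
start: ε-closure({0}) = {0,1,2,6,7,8}
'c' @ 1: {9,10}
'c' @ 2: {7,8,11}  [accepting]
'd' @ 3: {9,10}
'd' @ 4: {}  — state set empty
rest 'ab' ignored (set empty)
after full input: {}  (accept=7 not in)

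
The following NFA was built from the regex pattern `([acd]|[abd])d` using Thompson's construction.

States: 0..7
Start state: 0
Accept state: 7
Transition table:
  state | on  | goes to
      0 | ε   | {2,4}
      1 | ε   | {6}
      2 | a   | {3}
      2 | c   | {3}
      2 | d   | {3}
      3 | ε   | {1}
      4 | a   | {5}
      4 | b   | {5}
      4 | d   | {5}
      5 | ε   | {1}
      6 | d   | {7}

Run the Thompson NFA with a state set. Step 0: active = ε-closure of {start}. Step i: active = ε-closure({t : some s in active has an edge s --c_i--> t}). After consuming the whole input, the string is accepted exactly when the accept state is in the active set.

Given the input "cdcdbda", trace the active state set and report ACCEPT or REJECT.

S₀ = ε-closure({0}) = {0,2,4}
'c' @ 1: {1,3,6}
'd' @ 2: {7}  (accept∈set)
'c' @ 3: {}  — dead — no transitions
rest 'dbda' ignored (set empty)
final: {}; accept 7 not in set

Answer: REJECT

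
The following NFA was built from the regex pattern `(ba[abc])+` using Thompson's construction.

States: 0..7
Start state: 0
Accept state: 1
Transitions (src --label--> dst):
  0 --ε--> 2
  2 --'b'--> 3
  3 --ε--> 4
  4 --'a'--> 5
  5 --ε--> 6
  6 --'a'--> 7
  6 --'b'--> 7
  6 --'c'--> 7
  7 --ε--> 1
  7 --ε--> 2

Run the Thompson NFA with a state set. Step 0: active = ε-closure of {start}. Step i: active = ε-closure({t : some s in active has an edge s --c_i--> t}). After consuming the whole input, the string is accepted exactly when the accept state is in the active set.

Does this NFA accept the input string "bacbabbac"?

start: ε-closure({0}) = {0,2}
'b' @ 1: {3,4}
'a' @ 2: {5,6}
'c' @ 3: {1,2,7}  (accept∈set)
'b' @ 4: {3,4}
'a' @ 5: {5,6}
'b' @ 6: {1,2,7}  (accept∈set)
'b' @ 7: {3,4}
'a' @ 8: {5,6}
'c' @ 9: {1,2,7}  (accept∈set)
end set {1,2,7} — state 1 in

Answer: ACCEPT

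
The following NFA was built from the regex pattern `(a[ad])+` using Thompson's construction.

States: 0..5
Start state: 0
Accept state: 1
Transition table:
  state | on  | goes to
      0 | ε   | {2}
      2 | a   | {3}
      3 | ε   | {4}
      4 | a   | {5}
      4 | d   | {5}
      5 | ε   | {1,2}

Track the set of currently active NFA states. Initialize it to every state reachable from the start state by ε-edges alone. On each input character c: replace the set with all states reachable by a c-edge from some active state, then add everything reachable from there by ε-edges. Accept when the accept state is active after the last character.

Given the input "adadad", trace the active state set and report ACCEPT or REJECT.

start: ε-closure({0}) = {0,2}
'a' @ 1: {3,4}
'd' @ 2: {1,2,5}  ✓accept
'a' @ 3: {3,4}
'd' @ 4: {1,2,5}  ✓accept
'a' @ 5: {3,4}
'd' @ 6: {1,2,5}  ✓accept
final: {1,2,5}; accept 1 in set

Answer: ACCEPT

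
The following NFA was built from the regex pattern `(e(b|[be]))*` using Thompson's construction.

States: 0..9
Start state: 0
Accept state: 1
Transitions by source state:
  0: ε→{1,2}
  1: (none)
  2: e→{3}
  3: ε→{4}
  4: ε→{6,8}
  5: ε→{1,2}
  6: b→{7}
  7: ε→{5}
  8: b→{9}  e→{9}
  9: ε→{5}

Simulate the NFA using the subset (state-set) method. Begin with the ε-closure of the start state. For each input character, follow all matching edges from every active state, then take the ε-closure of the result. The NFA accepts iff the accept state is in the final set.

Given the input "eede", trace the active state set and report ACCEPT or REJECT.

Answer: REJECT

Trace:
initial (ε-close {0}): {0,1,2}
'e' @ 1: {3,4,6,8}
'e' @ 2: {1,2,5,9}  ✓accept
'd' @ 3: {}  — dead — no transitions
rest 'e' ignored (set empty)
after full input: {}  (accept=1 not in)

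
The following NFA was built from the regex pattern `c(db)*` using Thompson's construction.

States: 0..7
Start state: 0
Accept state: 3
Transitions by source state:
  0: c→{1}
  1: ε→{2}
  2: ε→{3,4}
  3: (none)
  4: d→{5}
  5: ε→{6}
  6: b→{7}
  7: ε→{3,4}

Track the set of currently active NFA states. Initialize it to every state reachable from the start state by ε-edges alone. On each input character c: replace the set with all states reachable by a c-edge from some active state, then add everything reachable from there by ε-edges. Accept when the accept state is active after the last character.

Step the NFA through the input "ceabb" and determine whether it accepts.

Answer: REJECT

Trace:
initial (ε-close {0}): {0}
'c' @ 1: {1,2,3,4}  ✓accept
'e' @ 2: {}  — no active states
rest 'abb' ignored (set empty)
final: {}; accept 3 not in set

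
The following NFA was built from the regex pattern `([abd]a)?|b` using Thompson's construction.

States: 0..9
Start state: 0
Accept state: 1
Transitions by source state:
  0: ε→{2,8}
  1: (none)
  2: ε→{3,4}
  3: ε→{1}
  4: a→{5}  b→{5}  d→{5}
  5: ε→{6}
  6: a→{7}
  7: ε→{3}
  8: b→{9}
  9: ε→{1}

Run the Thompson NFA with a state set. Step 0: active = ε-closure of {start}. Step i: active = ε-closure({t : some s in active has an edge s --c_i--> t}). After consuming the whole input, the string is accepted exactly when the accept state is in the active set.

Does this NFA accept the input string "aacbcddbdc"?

initial (ε-close {0}): {0,1,2,3,4,8}
'a' @ 1: {5,6}
'a' @ 2: {1,3,7}  [accepting]
'c' @ 3: {}  — no active states
rest 'bcddbdc' ignored (set empty)
final: {}; accept 1 not in set

Answer: REJECT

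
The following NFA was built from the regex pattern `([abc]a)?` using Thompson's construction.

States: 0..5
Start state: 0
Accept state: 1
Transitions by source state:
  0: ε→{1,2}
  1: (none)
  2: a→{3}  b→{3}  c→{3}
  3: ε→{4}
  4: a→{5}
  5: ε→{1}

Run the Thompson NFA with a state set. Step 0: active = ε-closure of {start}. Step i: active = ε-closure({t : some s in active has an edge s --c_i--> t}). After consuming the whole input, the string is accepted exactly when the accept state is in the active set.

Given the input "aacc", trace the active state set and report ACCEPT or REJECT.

Answer: REJECT

Steps:
start: ε-closure({0}) = {0,1,2}
'a' @ 1: {3,4}
'a' @ 2: {1,5}  [accepting]
'c' @ 3: {}  — no active states
rest 'c' ignored (set empty)
after full input: {}  (accept=1 not in)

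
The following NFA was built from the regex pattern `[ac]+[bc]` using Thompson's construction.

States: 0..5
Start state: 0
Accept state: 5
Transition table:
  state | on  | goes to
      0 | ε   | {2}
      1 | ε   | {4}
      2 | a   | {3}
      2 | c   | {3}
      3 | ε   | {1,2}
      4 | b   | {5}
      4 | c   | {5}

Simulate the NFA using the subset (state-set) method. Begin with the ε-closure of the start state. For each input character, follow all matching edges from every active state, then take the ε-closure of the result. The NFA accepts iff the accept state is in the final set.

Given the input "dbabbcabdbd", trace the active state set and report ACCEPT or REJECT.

start: ε-closure({0}) = {0,2}
'd' @ 1: {}  — dead — no transitions
rest 'babbcabdbd' ignored (set empty)
after full input: {}  (accept=5 not in)

Answer: REJECT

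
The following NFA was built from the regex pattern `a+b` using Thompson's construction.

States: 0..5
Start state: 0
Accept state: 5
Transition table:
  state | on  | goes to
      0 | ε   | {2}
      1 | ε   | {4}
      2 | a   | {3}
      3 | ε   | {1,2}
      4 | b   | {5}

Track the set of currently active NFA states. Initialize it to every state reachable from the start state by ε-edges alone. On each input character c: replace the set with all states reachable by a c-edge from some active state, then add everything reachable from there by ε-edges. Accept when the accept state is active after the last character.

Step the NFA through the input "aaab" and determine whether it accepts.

Answer: ACCEPT

Derivation:
S₀ = ε-closure({0}) = {0,2}
'a' @ 1: {1,2,3,4}
'a' @ 2: {1,2,3,4}
'a' @ 3: {1,2,3,4}
'b' @ 4: {5}  (accept∈set)
end set {5} — state 5 in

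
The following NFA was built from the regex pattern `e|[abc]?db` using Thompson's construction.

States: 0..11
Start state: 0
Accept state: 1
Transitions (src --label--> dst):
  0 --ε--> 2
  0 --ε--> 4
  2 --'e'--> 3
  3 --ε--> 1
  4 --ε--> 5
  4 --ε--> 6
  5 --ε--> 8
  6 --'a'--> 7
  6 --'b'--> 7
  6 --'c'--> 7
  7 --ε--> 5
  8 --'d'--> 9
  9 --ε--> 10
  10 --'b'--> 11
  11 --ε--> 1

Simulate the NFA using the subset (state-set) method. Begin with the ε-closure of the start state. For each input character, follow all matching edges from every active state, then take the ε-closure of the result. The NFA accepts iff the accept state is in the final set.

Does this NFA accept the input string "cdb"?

initial (ε-close {0}): {0,2,4,5,6,8}
'c' @ 1: {5,7,8}
'd' @ 2: {9,10}
'b' @ 3: {1,11}  ✓accept
after full input: {1,11}  (accept=1 in)

Answer: ACCEPT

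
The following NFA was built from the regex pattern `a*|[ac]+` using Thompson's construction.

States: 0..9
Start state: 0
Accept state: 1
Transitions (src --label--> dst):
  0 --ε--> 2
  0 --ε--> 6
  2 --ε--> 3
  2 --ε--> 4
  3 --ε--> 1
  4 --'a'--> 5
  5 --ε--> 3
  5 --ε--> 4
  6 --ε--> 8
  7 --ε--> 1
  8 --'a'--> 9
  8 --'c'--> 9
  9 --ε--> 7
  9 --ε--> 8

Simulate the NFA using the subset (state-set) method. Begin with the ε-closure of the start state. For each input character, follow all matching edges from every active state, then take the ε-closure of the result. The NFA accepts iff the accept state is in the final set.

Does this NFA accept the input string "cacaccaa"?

Answer: ACCEPT

Derivation:
start: ε-closure({0}) = {0,1,2,3,4,6,8}
'c' @ 1: {1,7,8,9}  ✓accept
'a' @ 2: {1,7,8,9}  ✓accept
'c' @ 3: {1,7,8,9}  ✓accept
'a' @ 4: {1,7,8,9}  ✓accept
'c' @ 5: {1,7,8,9}  ✓accept
'c' @ 6: {1,7,8,9}  ✓accept
'a' @ 7: {1,7,8,9}  ✓accept
'a' @ 8: {1,7,8,9}  ✓accept
end set {1,7,8,9} — state 1 in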